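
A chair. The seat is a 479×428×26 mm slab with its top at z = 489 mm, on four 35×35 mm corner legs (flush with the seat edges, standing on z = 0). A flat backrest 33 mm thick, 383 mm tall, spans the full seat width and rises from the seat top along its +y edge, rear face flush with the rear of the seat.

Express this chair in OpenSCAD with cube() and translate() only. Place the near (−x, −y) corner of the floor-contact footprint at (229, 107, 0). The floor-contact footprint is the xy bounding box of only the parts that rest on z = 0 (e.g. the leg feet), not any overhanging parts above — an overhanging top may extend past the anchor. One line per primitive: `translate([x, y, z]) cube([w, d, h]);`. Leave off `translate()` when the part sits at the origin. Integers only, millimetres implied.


translate([229, 107, 463]) cube([479, 428, 26]);
translate([229, 107, 0]) cube([35, 35, 463]);
translate([673, 107, 0]) cube([35, 35, 463]);
translate([229, 500, 0]) cube([35, 35, 463]);
translate([673, 500, 0]) cube([35, 35, 463]);
translate([229, 502, 489]) cube([479, 33, 383]);


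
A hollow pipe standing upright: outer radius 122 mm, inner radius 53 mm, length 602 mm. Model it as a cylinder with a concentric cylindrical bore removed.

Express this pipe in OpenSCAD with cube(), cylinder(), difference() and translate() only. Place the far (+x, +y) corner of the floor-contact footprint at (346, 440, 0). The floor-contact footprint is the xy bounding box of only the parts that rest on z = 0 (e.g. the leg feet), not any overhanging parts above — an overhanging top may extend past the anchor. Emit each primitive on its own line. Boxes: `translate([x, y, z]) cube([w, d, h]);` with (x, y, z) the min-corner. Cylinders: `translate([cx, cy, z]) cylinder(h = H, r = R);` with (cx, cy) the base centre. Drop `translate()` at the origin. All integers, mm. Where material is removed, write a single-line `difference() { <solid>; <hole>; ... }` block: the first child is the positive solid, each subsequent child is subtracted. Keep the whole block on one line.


difference() { translate([224, 318, 0]) cylinder(h = 602, r = 122); translate([224, 318, 0]) cylinder(h = 602, r = 53); }


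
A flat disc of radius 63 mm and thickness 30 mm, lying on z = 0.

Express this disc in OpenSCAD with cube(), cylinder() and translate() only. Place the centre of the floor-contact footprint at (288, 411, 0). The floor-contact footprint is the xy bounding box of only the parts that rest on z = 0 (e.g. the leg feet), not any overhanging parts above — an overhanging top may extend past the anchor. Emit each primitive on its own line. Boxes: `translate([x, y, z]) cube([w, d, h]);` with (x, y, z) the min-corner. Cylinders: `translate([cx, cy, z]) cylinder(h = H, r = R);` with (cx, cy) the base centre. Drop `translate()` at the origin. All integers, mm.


translate([288, 411, 0]) cylinder(h = 30, r = 63);


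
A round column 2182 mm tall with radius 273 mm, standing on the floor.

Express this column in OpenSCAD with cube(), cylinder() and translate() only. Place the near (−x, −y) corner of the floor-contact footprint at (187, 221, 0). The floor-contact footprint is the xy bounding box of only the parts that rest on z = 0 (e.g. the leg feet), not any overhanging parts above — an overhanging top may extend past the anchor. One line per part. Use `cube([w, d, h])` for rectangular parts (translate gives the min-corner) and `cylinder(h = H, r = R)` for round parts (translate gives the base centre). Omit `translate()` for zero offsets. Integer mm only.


translate([460, 494, 0]) cylinder(h = 2182, r = 273);


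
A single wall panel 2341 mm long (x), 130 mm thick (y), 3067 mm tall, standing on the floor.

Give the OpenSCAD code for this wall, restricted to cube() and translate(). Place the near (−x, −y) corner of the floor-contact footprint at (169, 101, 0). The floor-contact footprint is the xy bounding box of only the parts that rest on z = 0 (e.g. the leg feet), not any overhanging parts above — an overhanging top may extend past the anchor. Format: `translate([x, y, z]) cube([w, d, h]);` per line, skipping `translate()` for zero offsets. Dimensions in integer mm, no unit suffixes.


translate([169, 101, 0]) cube([2341, 130, 3067]);


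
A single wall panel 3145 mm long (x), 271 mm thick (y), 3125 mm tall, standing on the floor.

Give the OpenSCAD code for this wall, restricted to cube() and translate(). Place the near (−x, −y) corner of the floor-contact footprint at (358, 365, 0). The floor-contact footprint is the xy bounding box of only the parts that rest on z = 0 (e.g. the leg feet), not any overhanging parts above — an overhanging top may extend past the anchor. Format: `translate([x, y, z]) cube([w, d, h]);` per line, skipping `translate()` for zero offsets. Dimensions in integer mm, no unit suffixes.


translate([358, 365, 0]) cube([3145, 271, 3125]);


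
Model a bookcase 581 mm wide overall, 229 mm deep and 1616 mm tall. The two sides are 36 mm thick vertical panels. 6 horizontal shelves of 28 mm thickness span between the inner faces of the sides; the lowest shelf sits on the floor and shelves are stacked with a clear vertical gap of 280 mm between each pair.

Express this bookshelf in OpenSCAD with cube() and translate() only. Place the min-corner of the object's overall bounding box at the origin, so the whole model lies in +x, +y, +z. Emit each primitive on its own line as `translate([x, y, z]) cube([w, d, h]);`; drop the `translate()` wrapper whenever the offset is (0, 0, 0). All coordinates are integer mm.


cube([36, 229, 1616]);
translate([545, 0, 0]) cube([36, 229, 1616]);
translate([36, 0, 0]) cube([509, 229, 28]);
translate([36, 0, 308]) cube([509, 229, 28]);
translate([36, 0, 616]) cube([509, 229, 28]);
translate([36, 0, 924]) cube([509, 229, 28]);
translate([36, 0, 1232]) cube([509, 229, 28]);
translate([36, 0, 1540]) cube([509, 229, 28]);


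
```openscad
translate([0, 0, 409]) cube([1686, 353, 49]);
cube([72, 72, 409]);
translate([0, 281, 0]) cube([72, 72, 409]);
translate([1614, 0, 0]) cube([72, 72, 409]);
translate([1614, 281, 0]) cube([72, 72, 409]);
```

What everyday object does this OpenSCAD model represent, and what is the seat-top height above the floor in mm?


A bench. The seat-top height is 458 mm.

A long slab on four corner posts — a bench. The slab sits at z = 409 with thickness 49, so the top is 409 + 49 = 458 mm.


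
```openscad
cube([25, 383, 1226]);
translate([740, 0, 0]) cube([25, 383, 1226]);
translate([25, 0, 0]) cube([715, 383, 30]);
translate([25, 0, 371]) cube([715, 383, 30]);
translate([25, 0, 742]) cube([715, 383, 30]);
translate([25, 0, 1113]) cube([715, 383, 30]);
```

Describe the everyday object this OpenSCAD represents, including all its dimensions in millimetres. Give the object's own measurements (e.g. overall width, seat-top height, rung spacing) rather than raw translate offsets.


An open bookshelf. Two side panels, each 25 mm thick, 383 mm deep and 1226 mm tall, stand 765 mm apart (outside-to-outside). Between them sit 4 shelves, each 30 mm thick and 383 mm deep, spanning the full gap between the sides. The bottom shelf rests on the floor (its underside at z = 0) and the clear gap between one shelf's top and the next shelf's underside is 341 mm.


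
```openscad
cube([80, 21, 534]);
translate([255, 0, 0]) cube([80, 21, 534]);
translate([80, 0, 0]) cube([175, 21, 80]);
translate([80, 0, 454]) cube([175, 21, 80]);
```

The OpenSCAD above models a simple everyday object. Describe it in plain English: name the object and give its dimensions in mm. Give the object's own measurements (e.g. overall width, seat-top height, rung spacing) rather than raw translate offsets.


A rectangular picture frame lying in the x–z plane (depth along y). The opening is 175 mm wide (x) by 374 mm tall (z), surrounded by a border 80 mm wide on all four sides. The frame is 21 mm deep and is made of two full-height vertical stiles with two horizontal rails fitted between them.


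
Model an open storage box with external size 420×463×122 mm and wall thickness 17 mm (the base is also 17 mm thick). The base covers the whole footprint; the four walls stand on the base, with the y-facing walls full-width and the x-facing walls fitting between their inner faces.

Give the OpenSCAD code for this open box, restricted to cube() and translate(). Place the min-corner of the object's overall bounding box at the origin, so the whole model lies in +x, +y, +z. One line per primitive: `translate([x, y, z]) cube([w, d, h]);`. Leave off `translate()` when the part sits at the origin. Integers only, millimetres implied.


cube([420, 463, 17]);
translate([0, 0, 17]) cube([420, 17, 105]);
translate([0, 446, 17]) cube([420, 17, 105]);
translate([0, 17, 17]) cube([17, 429, 105]);
translate([403, 17, 17]) cube([17, 429, 105]);


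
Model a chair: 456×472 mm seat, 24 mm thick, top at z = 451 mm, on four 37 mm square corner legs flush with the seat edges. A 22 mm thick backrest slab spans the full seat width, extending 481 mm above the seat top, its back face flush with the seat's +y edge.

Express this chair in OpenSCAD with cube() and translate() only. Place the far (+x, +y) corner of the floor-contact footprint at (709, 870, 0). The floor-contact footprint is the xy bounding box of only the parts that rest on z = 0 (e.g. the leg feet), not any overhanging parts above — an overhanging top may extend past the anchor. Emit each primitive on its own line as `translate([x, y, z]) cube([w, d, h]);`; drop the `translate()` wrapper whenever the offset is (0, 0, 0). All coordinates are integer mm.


// leg_h = 451 - 24 = 427
translate([253, 398, 427]) cube([456, 472, 24]);
translate([253, 398, 0]) cube([37, 37, 427]);
translate([672, 398, 0]) cube([37, 37, 427]);
translate([253, 833, 0]) cube([37, 37, 427]);
translate([672, 833, 0]) cube([37, 37, 427]);
translate([253, 848, 451]) cube([456, 22, 481]);


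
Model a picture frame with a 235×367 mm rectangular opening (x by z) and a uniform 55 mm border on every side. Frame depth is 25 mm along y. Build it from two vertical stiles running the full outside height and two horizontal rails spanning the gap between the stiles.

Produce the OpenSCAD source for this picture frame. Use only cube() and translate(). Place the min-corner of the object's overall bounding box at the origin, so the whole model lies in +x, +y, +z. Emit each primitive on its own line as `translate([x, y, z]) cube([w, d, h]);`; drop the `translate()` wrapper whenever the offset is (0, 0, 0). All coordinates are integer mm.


cube([55, 25, 477]);
translate([290, 0, 0]) cube([55, 25, 477]);
translate([55, 0, 0]) cube([235, 25, 55]);
translate([55, 0, 422]) cube([235, 25, 55]);


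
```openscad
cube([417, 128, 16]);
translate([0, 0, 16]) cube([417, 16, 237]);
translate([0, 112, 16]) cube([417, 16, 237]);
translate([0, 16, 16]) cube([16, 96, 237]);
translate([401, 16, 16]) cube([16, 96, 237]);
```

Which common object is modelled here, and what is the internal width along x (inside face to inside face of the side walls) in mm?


An open box. The internal width is 385 mm.

A 417×128 base slab with four walls standing on it — an open box. The base is 417 mm wide and the walls are 16 mm thick, so the internal width is 417 − 2 × 16 = 385 mm.


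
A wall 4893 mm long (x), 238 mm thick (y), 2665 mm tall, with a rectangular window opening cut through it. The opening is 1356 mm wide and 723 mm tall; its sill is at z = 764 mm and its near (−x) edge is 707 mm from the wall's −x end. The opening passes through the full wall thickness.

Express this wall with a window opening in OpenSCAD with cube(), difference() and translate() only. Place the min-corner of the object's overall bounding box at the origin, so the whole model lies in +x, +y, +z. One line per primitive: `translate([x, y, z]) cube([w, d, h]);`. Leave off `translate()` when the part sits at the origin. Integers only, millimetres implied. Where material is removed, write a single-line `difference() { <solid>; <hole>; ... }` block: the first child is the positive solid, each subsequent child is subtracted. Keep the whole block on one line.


difference() { cube([4893, 238, 2665]); translate([707, 0, 764]) cube([1356, 238, 723]); }


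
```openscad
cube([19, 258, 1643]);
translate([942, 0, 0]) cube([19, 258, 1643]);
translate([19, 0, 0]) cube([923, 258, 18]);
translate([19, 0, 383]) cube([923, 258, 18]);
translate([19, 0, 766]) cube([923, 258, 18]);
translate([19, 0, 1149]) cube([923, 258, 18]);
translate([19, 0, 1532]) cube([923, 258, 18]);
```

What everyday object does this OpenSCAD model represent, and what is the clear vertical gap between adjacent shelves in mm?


A bookshelf. The clear shelf gap is 365 mm.

Two tall side panels with 5 horizontal boards between them — a bookshelf. The first two shelf undersides are at z = 0 and z = 383; with shelf thickness 18, the clear gap is 383 − 0 − 18 = 365 mm.


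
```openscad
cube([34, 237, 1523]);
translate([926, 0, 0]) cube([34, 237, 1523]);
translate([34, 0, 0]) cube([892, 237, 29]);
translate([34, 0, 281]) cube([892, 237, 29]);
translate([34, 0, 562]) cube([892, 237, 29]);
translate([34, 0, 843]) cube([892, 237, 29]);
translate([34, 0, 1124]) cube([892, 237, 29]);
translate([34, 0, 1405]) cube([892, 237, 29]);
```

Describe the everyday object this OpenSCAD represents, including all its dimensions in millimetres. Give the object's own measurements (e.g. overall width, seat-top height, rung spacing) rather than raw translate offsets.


An open bookshelf. Two side panels, each 34 mm thick, 237 mm deep and 1523 mm tall, stand 960 mm apart (outside-to-outside). Between them sit 6 shelves, each 29 mm thick and 237 mm deep, spanning the full gap between the sides. The bottom shelf rests on the floor (its underside at z = 0) and the clear gap between one shelf's top and the next shelf's underside is 252 mm.


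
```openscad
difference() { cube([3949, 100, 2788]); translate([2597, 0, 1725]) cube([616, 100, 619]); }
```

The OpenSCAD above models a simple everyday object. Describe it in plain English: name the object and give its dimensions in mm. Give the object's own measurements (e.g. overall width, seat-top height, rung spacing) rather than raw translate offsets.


A wall 3949 mm long (x), 100 mm thick (y), 2788 mm tall, with a rectangular window opening cut through it. The opening is 616 mm wide and 619 mm tall; its sill is at z = 1725 mm and its near (−x) edge is 2597 mm from the wall's −x end. The opening passes through the full wall thickness.


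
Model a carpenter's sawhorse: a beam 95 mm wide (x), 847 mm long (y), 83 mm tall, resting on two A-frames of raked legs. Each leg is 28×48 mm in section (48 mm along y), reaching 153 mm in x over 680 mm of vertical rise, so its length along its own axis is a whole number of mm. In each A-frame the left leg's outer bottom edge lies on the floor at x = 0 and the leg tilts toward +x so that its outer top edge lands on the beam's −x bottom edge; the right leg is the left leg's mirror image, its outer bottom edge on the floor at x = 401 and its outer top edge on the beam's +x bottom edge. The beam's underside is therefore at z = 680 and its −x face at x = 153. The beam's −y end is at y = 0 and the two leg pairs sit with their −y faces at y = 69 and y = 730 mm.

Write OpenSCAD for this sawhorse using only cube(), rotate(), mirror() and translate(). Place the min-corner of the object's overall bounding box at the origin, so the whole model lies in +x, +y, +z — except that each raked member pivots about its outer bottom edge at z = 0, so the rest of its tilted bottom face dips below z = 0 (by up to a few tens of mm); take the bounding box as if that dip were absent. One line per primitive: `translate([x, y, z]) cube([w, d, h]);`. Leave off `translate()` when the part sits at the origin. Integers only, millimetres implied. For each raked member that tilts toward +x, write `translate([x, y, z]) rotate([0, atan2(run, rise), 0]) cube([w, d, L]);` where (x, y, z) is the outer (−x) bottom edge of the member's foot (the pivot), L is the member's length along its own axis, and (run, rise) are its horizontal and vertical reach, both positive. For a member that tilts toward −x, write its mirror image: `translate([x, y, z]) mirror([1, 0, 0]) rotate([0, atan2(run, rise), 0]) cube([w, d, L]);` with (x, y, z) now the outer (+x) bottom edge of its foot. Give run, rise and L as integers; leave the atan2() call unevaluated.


translate([153, 0, 680]) cube([95, 847, 83]);
translate([0, 69, 0]) rotate([0, atan2(153, 680), 0]) cube([28, 48, 697]);
translate([401, 69, 0]) mirror([1, 0, 0]) rotate([0, atan2(153, 680), 0]) cube([28, 48, 697]);
translate([0, 730, 0]) rotate([0, atan2(153, 680), 0]) cube([28, 48, 697]);
translate([401, 730, 0]) mirror([1, 0, 0]) rotate([0, atan2(153, 680), 0]) cube([28, 48, 697]);


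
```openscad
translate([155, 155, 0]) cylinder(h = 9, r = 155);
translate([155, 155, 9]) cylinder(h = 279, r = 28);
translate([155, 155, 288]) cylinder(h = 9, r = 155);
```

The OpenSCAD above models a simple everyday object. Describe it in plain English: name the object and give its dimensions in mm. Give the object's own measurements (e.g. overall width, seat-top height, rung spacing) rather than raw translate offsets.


A spool: two coaxial disc flanges of radius 155 mm and thickness 9 mm, joined by a core cylinder of radius 28 mm and height 279 mm. The lower flange rests on z = 0 and the three cylinders share a vertical axis.


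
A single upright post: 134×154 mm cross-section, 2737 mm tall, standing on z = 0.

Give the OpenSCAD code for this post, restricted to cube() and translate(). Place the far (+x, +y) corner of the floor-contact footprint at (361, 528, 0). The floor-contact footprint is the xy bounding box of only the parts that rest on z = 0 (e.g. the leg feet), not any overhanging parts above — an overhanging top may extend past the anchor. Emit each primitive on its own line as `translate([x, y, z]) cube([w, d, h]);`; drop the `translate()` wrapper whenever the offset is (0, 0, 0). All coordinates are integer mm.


translate([227, 374, 0]) cube([134, 154, 2737]);


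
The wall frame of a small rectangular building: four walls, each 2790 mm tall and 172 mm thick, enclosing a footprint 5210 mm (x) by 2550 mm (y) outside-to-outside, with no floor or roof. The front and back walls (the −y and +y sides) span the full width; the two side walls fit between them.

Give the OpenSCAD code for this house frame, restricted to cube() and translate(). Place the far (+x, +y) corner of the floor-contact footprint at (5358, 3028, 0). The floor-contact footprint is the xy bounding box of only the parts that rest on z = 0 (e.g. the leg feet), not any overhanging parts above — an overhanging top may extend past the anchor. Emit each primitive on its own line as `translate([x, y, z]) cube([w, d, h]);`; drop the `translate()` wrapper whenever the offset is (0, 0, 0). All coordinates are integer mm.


translate([148, 478, 0]) cube([5210, 172, 2790]);
translate([148, 2856, 0]) cube([5210, 172, 2790]);
translate([148, 650, 0]) cube([172, 2206, 2790]);
translate([5186, 650, 0]) cube([172, 2206, 2790]);


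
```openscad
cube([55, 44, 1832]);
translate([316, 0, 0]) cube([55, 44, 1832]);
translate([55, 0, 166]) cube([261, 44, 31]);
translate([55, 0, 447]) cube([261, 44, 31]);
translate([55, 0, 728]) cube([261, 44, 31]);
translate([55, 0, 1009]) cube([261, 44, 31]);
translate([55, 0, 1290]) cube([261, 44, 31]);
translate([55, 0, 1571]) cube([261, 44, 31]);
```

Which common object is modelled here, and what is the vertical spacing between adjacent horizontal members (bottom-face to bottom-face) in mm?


A ladder. The rung spacing is 281 mm.

Two tall 55×44 posts with 6 short bars between them — a ladder. Adjacent rungs sit at z = 166 and z = 447, so the spacing is 447 − 166 = 281 mm.


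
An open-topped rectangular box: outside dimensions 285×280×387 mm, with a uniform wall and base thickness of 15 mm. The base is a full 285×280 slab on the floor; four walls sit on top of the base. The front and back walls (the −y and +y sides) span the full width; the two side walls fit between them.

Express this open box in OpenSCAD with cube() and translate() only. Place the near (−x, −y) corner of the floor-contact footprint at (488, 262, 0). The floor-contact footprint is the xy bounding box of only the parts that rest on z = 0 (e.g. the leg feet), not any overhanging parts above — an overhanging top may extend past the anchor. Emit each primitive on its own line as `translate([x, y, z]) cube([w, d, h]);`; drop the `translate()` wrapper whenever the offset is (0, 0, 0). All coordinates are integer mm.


translate([488, 262, 0]) cube([285, 280, 15]);
translate([488, 262, 15]) cube([285, 15, 372]);
translate([488, 527, 15]) cube([285, 15, 372]);
translate([488, 277, 15]) cube([15, 250, 372]);
translate([758, 277, 15]) cube([15, 250, 372]);


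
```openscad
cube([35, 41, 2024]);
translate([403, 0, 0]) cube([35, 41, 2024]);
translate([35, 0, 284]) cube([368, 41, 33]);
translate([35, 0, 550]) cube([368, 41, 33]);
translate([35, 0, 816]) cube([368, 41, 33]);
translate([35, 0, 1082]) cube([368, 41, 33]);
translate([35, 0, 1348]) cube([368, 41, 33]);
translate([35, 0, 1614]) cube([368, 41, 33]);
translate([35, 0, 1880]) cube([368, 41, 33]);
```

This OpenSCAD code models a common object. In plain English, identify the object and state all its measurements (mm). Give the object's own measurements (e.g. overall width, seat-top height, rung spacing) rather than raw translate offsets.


A straight ladder. Two 35×41 mm vertical rails, 2024 mm tall, stand 438 mm apart (outside-to-outside) with their front faces coplanar on the −y side. 7 rungs, each 41 mm deep and 33 mm tall, span between the inner faces of the rails, front faces flush with the rails. The lowest rung's underside is at z = 284 mm and rungs are spaced 266 mm apart (underside to underside).


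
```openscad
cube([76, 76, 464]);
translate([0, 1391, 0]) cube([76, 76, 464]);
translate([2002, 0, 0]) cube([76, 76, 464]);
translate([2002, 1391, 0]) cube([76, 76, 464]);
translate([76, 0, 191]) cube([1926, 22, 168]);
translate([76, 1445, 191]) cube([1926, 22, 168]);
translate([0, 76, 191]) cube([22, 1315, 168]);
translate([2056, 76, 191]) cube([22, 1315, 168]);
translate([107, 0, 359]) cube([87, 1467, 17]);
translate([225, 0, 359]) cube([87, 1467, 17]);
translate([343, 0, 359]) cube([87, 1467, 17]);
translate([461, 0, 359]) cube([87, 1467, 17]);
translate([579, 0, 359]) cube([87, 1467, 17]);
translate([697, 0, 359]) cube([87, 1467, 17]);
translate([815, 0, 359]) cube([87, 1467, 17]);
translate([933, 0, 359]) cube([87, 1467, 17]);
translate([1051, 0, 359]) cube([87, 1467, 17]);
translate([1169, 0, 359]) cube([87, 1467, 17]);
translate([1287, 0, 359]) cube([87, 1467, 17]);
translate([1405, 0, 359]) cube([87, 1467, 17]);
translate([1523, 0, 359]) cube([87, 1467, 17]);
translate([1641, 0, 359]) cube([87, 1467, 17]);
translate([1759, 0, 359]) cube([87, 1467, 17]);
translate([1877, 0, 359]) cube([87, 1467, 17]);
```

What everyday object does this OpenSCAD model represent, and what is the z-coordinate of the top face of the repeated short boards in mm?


A bed frame. The slat-top height is 376 mm.

Four posts, four rails, and a row of slats — a bed frame. Slats sit on the rails at z = 191 + 168 = 359; with slat thickness 17, the top is 376 mm.


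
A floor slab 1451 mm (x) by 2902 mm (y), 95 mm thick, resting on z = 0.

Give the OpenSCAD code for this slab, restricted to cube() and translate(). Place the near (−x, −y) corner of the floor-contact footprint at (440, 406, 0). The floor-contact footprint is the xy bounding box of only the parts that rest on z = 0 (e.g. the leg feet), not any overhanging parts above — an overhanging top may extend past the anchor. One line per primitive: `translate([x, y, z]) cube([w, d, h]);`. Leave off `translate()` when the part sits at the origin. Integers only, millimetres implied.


translate([440, 406, 0]) cube([1451, 2902, 95]);


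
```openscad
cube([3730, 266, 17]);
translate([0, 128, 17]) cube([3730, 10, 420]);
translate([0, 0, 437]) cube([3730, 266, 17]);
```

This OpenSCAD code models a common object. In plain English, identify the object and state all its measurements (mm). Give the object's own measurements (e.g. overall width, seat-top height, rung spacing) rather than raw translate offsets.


An I-beam lying along x, 3730 mm long. Overall section height 454 mm. Two flanges 266 mm wide (y) and 17 mm thick, one on the floor and one at the top; a web 10 mm thick runs between them, centred on the flange width.


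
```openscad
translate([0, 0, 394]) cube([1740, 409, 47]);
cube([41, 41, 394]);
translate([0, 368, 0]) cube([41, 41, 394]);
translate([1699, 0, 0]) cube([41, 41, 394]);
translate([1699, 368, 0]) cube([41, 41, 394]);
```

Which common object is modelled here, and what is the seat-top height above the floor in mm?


A bench. The seat-top height is 441 mm.

A long slab on four corner posts — a bench. The slab sits at z = 394 with thickness 47, so the top is 394 + 47 = 441 mm.


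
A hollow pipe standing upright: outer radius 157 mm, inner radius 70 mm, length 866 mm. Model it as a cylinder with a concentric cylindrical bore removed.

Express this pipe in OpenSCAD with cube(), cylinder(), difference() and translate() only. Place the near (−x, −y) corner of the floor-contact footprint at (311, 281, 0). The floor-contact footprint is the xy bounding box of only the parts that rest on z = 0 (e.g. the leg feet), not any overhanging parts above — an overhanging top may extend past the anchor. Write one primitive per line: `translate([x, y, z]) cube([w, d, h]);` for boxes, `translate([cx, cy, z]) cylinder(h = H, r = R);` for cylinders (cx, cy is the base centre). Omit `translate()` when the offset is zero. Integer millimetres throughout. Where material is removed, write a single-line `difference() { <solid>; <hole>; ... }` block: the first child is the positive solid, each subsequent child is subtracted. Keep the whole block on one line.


difference() { translate([468, 438, 0]) cylinder(h = 866, r = 157); translate([468, 438, 0]) cylinder(h = 866, r = 70); }


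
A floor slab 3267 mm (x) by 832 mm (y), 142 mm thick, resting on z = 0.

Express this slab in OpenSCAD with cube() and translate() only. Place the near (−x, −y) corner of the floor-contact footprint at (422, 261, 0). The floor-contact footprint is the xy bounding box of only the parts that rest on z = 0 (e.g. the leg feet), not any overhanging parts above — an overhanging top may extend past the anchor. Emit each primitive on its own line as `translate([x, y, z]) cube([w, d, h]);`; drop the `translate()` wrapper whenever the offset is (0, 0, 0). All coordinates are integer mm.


translate([422, 261, 0]) cube([3267, 832, 142]);


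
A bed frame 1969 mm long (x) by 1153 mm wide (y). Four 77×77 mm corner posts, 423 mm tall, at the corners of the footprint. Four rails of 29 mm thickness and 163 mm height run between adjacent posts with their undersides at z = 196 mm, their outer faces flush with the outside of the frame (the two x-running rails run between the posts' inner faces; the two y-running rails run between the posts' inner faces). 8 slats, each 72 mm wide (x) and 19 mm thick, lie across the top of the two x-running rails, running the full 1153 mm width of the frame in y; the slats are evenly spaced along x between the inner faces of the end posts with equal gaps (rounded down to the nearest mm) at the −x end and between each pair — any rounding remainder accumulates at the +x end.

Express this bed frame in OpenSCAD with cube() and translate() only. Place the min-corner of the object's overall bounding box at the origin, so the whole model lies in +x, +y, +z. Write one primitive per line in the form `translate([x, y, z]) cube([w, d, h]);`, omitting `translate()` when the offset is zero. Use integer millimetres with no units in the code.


// slat z = rail_z + rail_h = 196 + 163 = 359
// slat gap = ⌊(1815 − 8·72) / 9⌋ = 137
cube([77, 77, 423]);
translate([0, 1076, 0]) cube([77, 77, 423]);
translate([1892, 0, 0]) cube([77, 77, 423]);
translate([1892, 1076, 0]) cube([77, 77, 423]);
translate([77, 0, 196]) cube([1815, 29, 163]);
translate([77, 1124, 196]) cube([1815, 29, 163]);
translate([0, 77, 196]) cube([29, 999, 163]);
translate([1940, 77, 196]) cube([29, 999, 163]);
translate([214, 0, 359]) cube([72, 1153, 19]);
translate([423, 0, 359]) cube([72, 1153, 19]);
translate([632, 0, 359]) cube([72, 1153, 19]);
translate([841, 0, 359]) cube([72, 1153, 19]);
translate([1050, 0, 359]) cube([72, 1153, 19]);
translate([1259, 0, 359]) cube([72, 1153, 19]);
translate([1468, 0, 359]) cube([72, 1153, 19]);
translate([1677, 0, 359]) cube([72, 1153, 19]);


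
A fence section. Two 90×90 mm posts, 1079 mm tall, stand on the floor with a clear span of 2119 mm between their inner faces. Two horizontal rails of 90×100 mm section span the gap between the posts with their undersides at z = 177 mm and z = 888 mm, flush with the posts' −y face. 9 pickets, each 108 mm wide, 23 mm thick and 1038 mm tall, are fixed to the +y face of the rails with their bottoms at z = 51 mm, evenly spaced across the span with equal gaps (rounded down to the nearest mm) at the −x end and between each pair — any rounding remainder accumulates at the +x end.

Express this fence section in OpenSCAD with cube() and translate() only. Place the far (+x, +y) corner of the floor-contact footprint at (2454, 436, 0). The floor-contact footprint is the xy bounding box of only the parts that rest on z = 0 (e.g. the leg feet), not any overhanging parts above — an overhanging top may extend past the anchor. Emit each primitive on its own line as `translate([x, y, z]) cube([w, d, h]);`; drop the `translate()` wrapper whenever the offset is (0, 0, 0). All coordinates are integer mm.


translate([155, 346, 0]) cube([90, 90, 1079]);
translate([2364, 346, 0]) cube([90, 90, 1079]);
translate([245, 346, 177]) cube([2119, 90, 100]);
translate([245, 346, 888]) cube([2119, 90, 100]);
translate([359, 436, 51]) cube([108, 23, 1038]);
translate([581, 436, 51]) cube([108, 23, 1038]);
translate([803, 436, 51]) cube([108, 23, 1038]);
translate([1025, 436, 51]) cube([108, 23, 1038]);
translate([1247, 436, 51]) cube([108, 23, 1038]);
translate([1469, 436, 51]) cube([108, 23, 1038]);
translate([1691, 436, 51]) cube([108, 23, 1038]);
translate([1913, 436, 51]) cube([108, 23, 1038]);
translate([2135, 436, 51]) cube([108, 23, 1038]);


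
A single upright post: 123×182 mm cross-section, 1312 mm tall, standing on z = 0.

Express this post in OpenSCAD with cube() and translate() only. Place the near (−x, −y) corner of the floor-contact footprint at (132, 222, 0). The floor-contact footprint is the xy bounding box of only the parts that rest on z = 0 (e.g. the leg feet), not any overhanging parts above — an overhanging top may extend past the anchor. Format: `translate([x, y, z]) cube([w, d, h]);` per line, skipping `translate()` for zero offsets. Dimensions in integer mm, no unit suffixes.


translate([132, 222, 0]) cube([123, 182, 1312]);


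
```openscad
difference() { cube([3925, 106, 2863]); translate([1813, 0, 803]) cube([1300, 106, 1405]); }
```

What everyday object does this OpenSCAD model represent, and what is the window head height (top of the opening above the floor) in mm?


A wall with a window opening. The window head height is 2208 mm.

A wall with a rectangular opening subtracted — a window. Sill at z = 803, opening 1405 mm tall, so the head is at 803 + 1405 = 2208 mm.


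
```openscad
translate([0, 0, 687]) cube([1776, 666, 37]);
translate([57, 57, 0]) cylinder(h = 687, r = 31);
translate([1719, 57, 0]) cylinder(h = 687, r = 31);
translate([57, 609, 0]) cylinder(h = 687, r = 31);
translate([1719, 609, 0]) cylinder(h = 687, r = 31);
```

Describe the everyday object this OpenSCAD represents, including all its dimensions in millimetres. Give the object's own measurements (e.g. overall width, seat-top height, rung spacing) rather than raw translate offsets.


A table: top 1776 mm (x) × 666 mm (y), 37 mm thick, upper face at z = 724 mm, on four round legs of 62 mm diameter, each leg's bounding box inset 26 mm from the nearest pair of top edges from z = 0 to the bottom of the top.


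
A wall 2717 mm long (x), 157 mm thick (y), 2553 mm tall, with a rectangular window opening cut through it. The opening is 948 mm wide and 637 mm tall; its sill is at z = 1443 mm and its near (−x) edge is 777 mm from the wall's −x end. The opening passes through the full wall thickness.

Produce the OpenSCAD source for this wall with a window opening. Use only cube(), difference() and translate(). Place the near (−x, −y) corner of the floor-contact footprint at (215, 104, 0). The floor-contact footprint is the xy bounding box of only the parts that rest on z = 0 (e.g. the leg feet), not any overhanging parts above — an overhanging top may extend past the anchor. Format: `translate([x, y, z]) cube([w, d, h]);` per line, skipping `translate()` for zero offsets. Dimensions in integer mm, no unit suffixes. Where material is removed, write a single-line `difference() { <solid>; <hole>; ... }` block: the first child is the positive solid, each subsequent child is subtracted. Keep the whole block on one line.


difference() { translate([215, 104, 0]) cube([2717, 157, 2553]); translate([992, 104, 1443]) cube([948, 157, 637]); }


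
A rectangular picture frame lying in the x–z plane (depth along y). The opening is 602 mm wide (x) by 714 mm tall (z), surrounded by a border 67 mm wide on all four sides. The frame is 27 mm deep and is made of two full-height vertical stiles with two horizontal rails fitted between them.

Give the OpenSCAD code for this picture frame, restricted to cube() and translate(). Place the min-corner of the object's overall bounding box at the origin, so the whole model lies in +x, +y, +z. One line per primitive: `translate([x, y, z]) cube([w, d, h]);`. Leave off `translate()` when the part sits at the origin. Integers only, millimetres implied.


cube([67, 27, 848]);
translate([669, 0, 0]) cube([67, 27, 848]);
translate([67, 0, 0]) cube([602, 27, 67]);
translate([67, 0, 781]) cube([602, 27, 67]);


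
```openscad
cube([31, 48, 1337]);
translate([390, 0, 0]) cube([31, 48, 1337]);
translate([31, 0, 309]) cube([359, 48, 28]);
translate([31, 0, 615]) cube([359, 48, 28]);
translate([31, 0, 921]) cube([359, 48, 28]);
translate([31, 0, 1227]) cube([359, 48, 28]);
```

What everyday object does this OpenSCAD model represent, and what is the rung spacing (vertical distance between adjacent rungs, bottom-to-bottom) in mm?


A ladder. The rung spacing is 306 mm.

Two tall 31×48 posts with 4 short bars between them — a ladder. Adjacent rungs sit at z = 309 and z = 615, so the spacing is 615 − 309 = 306 mm.


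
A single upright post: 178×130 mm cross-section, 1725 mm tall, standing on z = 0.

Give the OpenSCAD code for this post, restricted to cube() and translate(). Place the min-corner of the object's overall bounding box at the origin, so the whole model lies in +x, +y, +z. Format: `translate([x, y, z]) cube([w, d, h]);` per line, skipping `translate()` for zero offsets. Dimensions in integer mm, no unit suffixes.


cube([178, 130, 1725]);


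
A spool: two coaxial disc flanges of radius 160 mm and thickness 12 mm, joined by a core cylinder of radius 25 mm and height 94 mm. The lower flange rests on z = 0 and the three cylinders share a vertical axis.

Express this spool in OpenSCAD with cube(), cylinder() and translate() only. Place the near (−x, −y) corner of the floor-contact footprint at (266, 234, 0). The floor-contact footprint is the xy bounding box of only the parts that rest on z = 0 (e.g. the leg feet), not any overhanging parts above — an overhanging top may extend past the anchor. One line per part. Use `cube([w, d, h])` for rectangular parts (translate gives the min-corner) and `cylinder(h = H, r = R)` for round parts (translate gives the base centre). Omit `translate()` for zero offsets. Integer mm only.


translate([426, 394, 0]) cylinder(h = 12, r = 160);
translate([426, 394, 12]) cylinder(h = 94, r = 25);
translate([426, 394, 106]) cylinder(h = 12, r = 160);


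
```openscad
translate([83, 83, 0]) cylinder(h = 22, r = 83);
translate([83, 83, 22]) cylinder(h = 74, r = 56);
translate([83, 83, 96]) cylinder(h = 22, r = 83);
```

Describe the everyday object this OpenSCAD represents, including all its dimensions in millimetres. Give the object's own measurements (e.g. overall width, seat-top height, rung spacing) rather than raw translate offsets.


A spool: two coaxial disc flanges of radius 83 mm and thickness 22 mm, joined by a core cylinder of radius 56 mm and height 74 mm. The lower flange rests on z = 0 and the three cylinders share a vertical axis.


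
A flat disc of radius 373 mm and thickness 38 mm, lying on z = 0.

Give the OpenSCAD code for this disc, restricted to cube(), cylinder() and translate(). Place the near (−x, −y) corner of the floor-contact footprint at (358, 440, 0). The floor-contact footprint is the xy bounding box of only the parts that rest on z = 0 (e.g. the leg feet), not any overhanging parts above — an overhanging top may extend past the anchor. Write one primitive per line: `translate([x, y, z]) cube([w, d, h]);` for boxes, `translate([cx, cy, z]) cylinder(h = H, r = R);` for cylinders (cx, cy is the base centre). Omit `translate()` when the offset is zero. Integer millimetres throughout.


translate([731, 813, 0]) cylinder(h = 38, r = 373);


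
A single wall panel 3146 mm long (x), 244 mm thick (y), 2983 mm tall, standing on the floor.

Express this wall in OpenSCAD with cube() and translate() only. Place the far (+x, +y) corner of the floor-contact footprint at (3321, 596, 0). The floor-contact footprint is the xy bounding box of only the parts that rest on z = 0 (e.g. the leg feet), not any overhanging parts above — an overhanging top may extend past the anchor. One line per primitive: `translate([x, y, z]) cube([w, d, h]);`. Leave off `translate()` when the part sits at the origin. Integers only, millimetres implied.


translate([175, 352, 0]) cube([3146, 244, 2983]);


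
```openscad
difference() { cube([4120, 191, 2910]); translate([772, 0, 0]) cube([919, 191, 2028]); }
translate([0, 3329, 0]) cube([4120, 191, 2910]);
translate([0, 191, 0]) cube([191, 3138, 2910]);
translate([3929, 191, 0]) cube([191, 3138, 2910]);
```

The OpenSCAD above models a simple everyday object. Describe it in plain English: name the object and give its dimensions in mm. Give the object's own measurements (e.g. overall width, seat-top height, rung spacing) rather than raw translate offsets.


A single room: four walls, each 2910 mm tall and 191 mm thick, enclosing an outside footprint 4120×3520 mm (x × y), no floor or roof. The front and back walls (−y and +y sides) run the full x-width; the side walls fit between their inner faces. A door opening 919 mm wide and 2028 mm tall is cut through the front wall from the floor up, its −x edge 772 mm from the wall's −x end.


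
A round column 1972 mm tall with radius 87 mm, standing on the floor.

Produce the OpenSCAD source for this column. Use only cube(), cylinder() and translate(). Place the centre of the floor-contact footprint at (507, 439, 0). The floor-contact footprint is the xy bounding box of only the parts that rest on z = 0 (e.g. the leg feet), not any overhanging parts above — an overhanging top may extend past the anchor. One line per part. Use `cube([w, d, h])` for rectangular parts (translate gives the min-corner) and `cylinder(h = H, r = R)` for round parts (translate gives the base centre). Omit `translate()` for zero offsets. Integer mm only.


translate([507, 439, 0]) cylinder(h = 1972, r = 87);


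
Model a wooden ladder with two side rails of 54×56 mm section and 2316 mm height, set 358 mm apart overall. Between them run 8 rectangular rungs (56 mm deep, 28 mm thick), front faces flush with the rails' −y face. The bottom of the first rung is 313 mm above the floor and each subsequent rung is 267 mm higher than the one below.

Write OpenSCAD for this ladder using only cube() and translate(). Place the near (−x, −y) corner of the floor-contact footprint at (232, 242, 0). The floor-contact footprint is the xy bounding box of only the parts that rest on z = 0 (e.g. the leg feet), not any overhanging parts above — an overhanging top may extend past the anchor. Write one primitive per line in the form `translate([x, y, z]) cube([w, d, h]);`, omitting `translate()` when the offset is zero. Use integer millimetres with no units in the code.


translate([232, 242, 0]) cube([54, 56, 2316]);
translate([536, 242, 0]) cube([54, 56, 2316]);
translate([286, 242, 313]) cube([250, 56, 28]);
translate([286, 242, 580]) cube([250, 56, 28]);
translate([286, 242, 847]) cube([250, 56, 28]);
translate([286, 242, 1114]) cube([250, 56, 28]);
translate([286, 242, 1381]) cube([250, 56, 28]);
translate([286, 242, 1648]) cube([250, 56, 28]);
translate([286, 242, 1915]) cube([250, 56, 28]);
translate([286, 242, 2182]) cube([250, 56, 28]);
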